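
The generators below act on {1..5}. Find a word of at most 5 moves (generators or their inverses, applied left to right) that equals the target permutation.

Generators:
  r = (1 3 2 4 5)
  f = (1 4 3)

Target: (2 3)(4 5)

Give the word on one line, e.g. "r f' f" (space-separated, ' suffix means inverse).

  after r: (1 3 2 4 5)
  after f': (1 4 5 3 2)
  after f': (2 3)(4 5)

r f' f'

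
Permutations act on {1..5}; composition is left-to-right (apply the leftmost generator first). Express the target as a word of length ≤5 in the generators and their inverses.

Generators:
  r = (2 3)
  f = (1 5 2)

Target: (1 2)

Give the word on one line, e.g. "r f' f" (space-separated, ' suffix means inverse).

  after r': (2 3)
  after f': (1 2 3 5)
  after r: (1 3 5)
  after f: (1 3 2)
  after r': (1 2)

r' f' r f r'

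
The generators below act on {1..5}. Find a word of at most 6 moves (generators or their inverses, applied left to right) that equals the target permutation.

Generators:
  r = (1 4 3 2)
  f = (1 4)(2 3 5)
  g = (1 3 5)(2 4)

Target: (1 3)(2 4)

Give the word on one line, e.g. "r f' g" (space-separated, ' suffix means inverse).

f' g' g' r

  after f': (1 4)(2 5 3)
  after g': (1 2 3 4 5)
  after g': (1 4 3 2)
  after r: (1 3)(2 4)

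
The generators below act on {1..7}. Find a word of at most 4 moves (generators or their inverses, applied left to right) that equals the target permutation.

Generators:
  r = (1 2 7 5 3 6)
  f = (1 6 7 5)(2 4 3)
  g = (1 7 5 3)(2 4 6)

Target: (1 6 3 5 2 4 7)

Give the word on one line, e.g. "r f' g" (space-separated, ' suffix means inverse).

r' f g' r'

  after r': (1 6 3 5 7 2)
  after f: (1 7 4 3)(2 6)
  after g': (2 4 5 7)
  after r': (1 6 3 5 2 4 7)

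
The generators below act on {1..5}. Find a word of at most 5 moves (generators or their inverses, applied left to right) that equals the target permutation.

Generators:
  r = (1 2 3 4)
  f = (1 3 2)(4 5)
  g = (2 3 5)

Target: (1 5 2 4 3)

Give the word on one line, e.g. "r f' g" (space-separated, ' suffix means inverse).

  after f: (1 3 2)(4 5)
  after r': (1 2 4 5 3)
  after g': (1 5 2 4 3)

f r' g'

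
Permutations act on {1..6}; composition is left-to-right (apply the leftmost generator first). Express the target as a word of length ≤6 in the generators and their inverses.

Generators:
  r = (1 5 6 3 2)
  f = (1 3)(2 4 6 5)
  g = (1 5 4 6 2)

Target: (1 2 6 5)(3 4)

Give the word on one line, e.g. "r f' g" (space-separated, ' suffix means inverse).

g' f' r g

  after g': (1 2 6 4 5)
  after f': (1 5 3)(2 4 6)
  after r: (1 6)(2 4 3 5)
  after g: (1 2 6 5)(3 4)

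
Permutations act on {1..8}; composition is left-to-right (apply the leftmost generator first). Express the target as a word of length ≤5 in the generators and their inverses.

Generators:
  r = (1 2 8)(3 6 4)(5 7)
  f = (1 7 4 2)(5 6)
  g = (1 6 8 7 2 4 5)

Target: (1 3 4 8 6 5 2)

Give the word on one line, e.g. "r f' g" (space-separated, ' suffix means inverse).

r' f' g' r' g

  after r': (1 8 2)(3 4 6)(5 7)
  after f': (1 8 4 5)(3 7 6)
  after g': (1 6 3 8 2 7)
  after r': (1 3 2 5 7 8)(4 6)
  after g: (1 3 4 8 6 5 2)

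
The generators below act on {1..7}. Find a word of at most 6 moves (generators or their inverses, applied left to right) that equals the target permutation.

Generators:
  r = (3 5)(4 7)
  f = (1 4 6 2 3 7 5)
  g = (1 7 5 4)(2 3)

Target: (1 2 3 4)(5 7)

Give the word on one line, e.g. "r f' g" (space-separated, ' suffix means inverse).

f r f' g r

  after f: (1 4 6 2 3 7 5)
  after r: (1 7 3 4 6 2 5)
  after f': (1 3)(2 7)
  after g: (1 2 5 4)(3 7)
  after r: (1 2 3 4)(5 7)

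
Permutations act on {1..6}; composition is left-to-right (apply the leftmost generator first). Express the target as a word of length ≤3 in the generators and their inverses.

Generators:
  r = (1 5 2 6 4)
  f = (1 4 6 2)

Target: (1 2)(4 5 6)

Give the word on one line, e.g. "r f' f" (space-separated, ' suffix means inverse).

  after r': (1 4 6 2 5)
  after f: (1 6)(2 5 4)
  after r': (1 2)(4 5 6)

r' f r'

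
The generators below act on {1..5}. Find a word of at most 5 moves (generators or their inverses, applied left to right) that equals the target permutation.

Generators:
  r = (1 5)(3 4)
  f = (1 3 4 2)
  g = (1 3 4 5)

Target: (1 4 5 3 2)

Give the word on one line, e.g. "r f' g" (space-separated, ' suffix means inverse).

  after r': (1 5)(3 4)
  after g': (1 4)
  after r': (1 3 4 5)
  after f: (1 4 5 3 2)

r' g' r' f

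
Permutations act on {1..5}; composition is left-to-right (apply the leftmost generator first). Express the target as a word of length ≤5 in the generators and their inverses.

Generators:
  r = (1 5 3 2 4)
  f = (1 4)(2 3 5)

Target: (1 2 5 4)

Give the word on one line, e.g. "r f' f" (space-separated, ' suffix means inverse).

r f' f' r' f'

  after r: (1 5 3 2 4)
  after f': (1 3 5 2)
  after f': (1 2 4)
  after r': (1 3 5)
  after f': (1 2 5 4)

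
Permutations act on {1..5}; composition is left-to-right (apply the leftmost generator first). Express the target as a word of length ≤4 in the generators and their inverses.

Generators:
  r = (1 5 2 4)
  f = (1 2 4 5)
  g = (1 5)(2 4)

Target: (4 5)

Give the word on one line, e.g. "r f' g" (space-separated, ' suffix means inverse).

  after g': (1 5)(2 4)
  after r': (4 5)

g' r'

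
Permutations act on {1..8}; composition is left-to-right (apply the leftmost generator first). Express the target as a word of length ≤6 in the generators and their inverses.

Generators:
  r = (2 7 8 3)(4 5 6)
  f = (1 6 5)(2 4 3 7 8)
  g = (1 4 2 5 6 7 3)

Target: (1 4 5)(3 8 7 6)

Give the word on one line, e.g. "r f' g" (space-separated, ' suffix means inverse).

  after r': (2 3 8 7)(4 6 5)
  after r': (2 8)(3 7)(4 5 6)
  after f': (1 5)(2 7 4 6)
  after r': (1 4 5)(3 8 7 6)

r' r' f' r'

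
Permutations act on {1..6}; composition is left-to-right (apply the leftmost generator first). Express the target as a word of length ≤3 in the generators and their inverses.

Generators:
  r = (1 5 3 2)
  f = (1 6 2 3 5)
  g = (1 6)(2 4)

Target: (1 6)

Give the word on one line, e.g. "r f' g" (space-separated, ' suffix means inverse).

  after f: (1 6 2 3 5)
  after r: (1 6)

f r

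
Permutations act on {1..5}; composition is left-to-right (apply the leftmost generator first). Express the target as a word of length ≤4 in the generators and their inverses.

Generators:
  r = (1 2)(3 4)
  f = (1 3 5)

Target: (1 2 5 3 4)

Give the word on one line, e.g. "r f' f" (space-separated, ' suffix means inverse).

  after r: (1 2)(3 4)
  after f': (1 2 5 3 4)
  after r': (2 5 4)
  after r': (1 2 5 3 4)

r f' r' r'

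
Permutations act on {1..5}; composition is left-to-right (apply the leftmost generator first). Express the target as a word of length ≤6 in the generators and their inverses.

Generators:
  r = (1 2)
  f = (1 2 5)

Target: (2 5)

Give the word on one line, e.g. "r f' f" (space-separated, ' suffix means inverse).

  after r': (1 2)
  after f: (1 5)
  after f: (2 5)
  after r': (1 2 5)
  after r': (2 5)

r' f f r' r'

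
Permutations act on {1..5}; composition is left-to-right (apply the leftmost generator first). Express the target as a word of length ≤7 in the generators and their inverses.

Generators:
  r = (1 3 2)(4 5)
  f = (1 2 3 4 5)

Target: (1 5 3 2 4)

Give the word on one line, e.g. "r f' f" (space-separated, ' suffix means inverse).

f r f' f' r

  after f: (1 2 3 4 5)
  after r: (3 5)
  after f': (1 5 2)(3 4)
  after f': (1 4 2 5)
  after r: (1 5 3 2 4)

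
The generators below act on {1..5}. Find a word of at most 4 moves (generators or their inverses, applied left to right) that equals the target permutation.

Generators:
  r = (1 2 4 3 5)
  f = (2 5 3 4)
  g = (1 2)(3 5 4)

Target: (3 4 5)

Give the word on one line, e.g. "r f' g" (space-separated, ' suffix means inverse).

g g

  after g: (1 2)(3 5 4)
  after g: (3 4 5)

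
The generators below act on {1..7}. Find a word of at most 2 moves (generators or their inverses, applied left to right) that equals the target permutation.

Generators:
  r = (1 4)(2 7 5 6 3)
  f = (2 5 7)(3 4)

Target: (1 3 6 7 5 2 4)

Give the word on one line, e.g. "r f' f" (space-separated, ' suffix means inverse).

r' f

  after r': (1 4)(2 3 6 5 7)
  after f: (1 3 6 7 5 2 4)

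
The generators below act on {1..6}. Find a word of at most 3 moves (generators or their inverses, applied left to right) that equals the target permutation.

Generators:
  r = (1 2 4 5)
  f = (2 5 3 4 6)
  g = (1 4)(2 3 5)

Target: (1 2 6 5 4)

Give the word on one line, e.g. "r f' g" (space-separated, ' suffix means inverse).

  after f': (2 6 4 3 5)
  after g': (1 4 2 6)
  after r': (1 2 6 5 4)

f' g' r'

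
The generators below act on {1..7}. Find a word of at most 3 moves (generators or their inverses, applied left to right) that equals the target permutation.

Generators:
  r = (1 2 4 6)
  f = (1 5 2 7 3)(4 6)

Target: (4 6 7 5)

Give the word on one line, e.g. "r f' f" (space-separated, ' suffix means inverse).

f' r' f

  after f': (1 3 7 2 5)(4 6)
  after r': (1 3 7)(2 5 6)
  after f: (4 6 7 5)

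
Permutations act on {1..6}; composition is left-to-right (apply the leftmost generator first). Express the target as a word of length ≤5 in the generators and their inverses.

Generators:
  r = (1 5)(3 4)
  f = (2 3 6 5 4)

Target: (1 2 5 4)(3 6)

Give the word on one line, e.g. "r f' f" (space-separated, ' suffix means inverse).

f' r' f f

  after f': (2 4 5 6 3)
  after r': (1 5 6 4)(2 3)
  after f: (1 4)(2 6)
  after f: (1 2 5 4)(3 6)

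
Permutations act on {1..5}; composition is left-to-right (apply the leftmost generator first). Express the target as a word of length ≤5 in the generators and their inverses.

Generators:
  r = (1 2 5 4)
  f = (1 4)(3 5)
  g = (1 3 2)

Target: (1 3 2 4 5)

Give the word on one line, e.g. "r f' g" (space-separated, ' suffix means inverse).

  after r': (1 4 5 2)
  after f: (2 4 3 5)
  after r: (1 2)(3 4)
  after f': (1 2 4 5 3)
  after g': (1 3 2 4 5)

r' f r f' g'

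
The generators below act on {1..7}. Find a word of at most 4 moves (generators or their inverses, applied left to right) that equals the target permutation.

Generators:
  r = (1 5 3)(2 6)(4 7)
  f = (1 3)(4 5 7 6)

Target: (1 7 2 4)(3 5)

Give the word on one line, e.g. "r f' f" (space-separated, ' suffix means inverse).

  after r: (1 5 3)(2 6)(4 7)
  after f': (1 4 5)(2 7 6)
  after r': (1 7 2 4)(3 5)

r f' r'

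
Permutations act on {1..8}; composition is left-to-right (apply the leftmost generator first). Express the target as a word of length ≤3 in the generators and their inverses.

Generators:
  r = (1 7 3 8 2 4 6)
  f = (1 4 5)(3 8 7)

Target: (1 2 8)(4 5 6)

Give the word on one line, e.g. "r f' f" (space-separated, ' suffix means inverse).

f' f' r'

  after f': (1 5 4)(3 7 8)
  after f': (1 4 5)(3 8 7)
  after r': (1 2 8)(4 5 6)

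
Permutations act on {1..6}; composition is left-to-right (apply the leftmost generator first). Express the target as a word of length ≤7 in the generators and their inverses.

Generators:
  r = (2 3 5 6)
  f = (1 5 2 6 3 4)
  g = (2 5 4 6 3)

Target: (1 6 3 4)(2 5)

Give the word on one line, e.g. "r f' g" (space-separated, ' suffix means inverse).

f' g' f r f'

  after f': (1 4 3 6 2 5)
  after g': (1 5)(3 4 6)
  after f: (1 2 6 4 3)
  after r: (1 3)(4 5 6)
  after f': (1 6 3 4)(2 5)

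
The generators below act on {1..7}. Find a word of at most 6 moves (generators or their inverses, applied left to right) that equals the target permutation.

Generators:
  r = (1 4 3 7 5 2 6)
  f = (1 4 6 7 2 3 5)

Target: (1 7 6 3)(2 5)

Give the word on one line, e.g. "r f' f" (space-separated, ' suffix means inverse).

  after r': (1 6 2 5 7 3 4)
  after f: (1 7 5 2)(3 6)
  after f: (1 2 4 6 5 3 7)
  after r: (1 6 2 3 5 7 4)
  after f: (1 7 6 3)(2 5)

r' f f r f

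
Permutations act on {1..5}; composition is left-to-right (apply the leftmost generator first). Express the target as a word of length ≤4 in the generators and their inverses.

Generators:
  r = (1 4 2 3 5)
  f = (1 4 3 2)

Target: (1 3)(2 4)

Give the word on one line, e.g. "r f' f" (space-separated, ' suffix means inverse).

  after f': (1 2 3 4)
  after f': (1 3)(2 4)

f' f'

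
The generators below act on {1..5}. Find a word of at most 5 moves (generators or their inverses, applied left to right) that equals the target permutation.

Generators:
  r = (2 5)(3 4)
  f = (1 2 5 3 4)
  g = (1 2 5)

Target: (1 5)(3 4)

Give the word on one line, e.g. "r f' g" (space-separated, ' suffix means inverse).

  after g': (1 5 2)
  after r: (1 2)(3 4)
  after g: (1 5)(3 4)

g' r g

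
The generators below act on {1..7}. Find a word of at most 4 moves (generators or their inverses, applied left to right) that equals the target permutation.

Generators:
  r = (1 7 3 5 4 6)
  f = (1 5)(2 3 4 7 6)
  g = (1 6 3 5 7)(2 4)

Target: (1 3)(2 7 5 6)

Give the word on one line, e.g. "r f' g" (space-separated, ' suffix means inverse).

  after r: (1 7 3 5 4 6)
  after g': (1 5 2 4)(6 7)
  after r: (1 4 7)(2 6 3 5)
  after f': (1 3)(2 7 5 6)

r g' r f'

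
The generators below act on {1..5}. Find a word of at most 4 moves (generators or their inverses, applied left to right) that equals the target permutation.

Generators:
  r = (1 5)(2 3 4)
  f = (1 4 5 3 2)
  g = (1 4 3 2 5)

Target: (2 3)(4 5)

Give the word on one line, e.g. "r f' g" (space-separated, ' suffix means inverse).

  after r': (1 5)(2 4 3)
  after r': (2 3 4)
  after f: (1 4)(3 5)
  after g': (2 3)(4 5)

r' r' f g'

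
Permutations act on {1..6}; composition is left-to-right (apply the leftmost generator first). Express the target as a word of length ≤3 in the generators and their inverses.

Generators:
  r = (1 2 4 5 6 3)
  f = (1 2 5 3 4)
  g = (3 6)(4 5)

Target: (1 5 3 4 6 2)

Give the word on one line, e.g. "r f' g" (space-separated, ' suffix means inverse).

g r f

  after g: (3 6)(4 5)
  after r: (1 2 4 6)
  after f: (1 5 3 4 6 2)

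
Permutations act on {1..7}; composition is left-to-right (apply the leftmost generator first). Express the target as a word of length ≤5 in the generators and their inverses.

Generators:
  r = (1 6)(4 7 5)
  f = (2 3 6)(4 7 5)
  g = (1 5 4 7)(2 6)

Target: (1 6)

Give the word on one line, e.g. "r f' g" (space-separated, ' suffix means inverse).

  after f': (2 6 3)(4 5 7)
  after r': (1 6 3 2)(4 7 5)
  after r': (2 6 3)
  after f: (4 7 5)
  after r': (1 6)

f' r' r' f r'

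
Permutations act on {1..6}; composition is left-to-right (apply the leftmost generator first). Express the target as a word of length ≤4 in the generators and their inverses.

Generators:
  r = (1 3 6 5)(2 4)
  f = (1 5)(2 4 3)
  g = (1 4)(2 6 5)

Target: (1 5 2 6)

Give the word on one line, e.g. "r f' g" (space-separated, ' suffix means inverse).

r r f' r

  after r: (1 3 6 5)(2 4)
  after r: (1 6)(3 5)
  after f': (1 6 5 4 2 3)
  after r: (1 5 2 6)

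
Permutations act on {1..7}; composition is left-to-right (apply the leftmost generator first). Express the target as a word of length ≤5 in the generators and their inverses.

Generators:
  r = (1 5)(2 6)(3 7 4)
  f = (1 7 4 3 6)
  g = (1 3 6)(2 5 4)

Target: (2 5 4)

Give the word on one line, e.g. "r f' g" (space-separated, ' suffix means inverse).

r f r

  after r: (1 5)(2 6)(3 7 4)
  after f: (1 5 7 3 4 6 2)
  after r: (2 5 4)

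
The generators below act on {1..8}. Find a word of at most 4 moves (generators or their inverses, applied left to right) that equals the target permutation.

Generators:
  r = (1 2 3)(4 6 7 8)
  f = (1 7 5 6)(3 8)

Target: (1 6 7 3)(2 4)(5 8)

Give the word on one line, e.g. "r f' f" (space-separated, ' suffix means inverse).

  after r': (1 3 2)(4 8 7 6)
  after f: (1 8 5 6 4 3 2 7)
  after r: (1 4)(2 8 5 7)
  after r: (1 6 7 3)(2 4)(5 8)

r' f r r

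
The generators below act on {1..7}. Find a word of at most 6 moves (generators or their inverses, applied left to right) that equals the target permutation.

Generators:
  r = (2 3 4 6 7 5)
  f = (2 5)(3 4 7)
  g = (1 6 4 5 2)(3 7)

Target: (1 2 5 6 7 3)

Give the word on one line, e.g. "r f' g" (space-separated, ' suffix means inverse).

  after g: (1 6 4 5 2)(3 7)
  after f': (1 6 3 4 2)
  after g: (1 4)(2 6 7 3 5)
  after g: (1 5)(2 4 6 3)
  after g: (1 2 5 6 7 3)

g f' g g g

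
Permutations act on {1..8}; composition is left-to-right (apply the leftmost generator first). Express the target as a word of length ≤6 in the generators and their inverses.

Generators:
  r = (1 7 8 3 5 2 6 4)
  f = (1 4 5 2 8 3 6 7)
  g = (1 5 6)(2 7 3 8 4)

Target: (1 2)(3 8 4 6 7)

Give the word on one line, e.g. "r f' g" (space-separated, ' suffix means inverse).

r' g r f g'

  after r': (1 4 6 2 5 3 8 7)
  after g: (1 2 6 7 5 8 3 4)
  after r: (1 6 8 5 3)(2 4 7)
  after f: (1 7 8 2 5 6 3 4)
  after g': (1 2)(3 8 4 6 7)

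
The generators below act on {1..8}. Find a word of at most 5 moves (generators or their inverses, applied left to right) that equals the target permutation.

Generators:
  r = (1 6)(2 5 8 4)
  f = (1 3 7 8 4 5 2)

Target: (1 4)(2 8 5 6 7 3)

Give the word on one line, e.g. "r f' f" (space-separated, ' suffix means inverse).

  after f: (1 3 7 8 4 5 2)
  after f: (1 7 4 2 3 8 5)
  after r: (1 7 2 3 4 5 6)
  after f: (1 8 4 2 7)(3 5 6)
  after f: (1 4)(2 8 5 6 7 3)

f f r f f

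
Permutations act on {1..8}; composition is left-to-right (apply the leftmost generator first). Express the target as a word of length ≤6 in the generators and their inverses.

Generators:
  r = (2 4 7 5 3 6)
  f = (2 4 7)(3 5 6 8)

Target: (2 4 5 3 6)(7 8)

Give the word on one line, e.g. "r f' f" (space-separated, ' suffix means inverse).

f f r' r' f

  after f: (2 4 7)(3 5 6 8)
  after f: (2 7 4)(3 6)(5 8)
  after r': (2 4 6 5 8 7)
  after r': (3 5 8 4)(6 7)
  after f: (2 4 5 3 6)(7 8)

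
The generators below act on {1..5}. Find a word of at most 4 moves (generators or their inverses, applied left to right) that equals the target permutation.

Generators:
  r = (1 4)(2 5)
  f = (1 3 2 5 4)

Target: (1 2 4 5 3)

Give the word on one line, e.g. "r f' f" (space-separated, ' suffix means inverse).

f' f' r'

  after f': (1 4 5 2 3)
  after f': (1 5 3 4 2)
  after r': (1 2 4 5 3)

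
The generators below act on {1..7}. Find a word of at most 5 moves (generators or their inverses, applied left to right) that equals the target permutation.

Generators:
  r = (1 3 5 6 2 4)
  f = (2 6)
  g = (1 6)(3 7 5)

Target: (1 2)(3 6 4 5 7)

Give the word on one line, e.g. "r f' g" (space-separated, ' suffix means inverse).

f' r' g f' r'

  after f': (2 6)
  after r': (1 4 2 5 3)
  after g: (1 4 2 3 6)(5 7)
  after f': (1 4 6)(2 3)(5 7)
  after r': (1 2)(3 6 4 5 7)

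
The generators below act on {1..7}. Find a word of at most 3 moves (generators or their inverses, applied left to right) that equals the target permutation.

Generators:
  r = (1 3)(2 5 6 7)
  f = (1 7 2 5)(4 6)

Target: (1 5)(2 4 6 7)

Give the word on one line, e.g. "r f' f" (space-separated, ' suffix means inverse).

r' r' f'

  after r': (1 3)(2 7 6 5)
  after r': (2 6)(5 7)
  after f': (1 5)(2 4 6 7)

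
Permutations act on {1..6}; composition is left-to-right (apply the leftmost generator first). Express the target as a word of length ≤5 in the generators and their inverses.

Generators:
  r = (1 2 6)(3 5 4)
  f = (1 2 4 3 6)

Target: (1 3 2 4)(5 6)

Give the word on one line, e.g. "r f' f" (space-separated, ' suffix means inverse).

  after f': (1 6 3 4 2)
  after f': (1 3 2 6 4)
  after r': (1 4 6 5 3)
  after f: (1 3 2 4)(5 6)

f' f' r' f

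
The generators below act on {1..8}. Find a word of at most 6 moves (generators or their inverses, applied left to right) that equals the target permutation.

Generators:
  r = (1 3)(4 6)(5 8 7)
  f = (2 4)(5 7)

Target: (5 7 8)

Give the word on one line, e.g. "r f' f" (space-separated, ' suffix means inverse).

  after r: (1 3)(4 6)(5 8 7)
  after f': (1 3)(2 4 6)(5 8)
  after f': (1 3)(4 6)(5 8 7)
  after r: (5 7 8)

r f' f' r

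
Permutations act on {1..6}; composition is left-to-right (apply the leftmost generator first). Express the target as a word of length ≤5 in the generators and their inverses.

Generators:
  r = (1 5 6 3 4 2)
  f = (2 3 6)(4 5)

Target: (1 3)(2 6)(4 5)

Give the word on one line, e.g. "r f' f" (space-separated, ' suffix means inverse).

  after r: (1 5 6 3 4 2)
  after r: (1 6 4)(2 5 3)
  after r: (1 3)(2 6)(4 5)

r r r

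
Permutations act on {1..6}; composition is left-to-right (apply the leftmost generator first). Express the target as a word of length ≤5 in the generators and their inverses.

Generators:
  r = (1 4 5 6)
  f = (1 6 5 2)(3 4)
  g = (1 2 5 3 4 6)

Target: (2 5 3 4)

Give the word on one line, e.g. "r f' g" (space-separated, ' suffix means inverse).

g g f' r

  after g: (1 2 5 3 4 6)
  after g: (1 5 4)(2 3 6)
  after f': (1 6 5 3)(2 4)
  after r: (2 5 3 4)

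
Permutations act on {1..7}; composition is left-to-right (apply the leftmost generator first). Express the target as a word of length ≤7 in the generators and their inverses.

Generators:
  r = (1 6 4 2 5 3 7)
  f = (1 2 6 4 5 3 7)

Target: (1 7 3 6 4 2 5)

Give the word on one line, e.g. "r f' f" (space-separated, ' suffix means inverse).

r' f r' r' f

  after r': (1 7 3 5 2 4 6)
  after f: (2 5 6)
  after r': (1 7 3 5)(4 6)
  after r': (1 3 2 4)(5 7)
  after f: (1 7 3 6 4 2 5)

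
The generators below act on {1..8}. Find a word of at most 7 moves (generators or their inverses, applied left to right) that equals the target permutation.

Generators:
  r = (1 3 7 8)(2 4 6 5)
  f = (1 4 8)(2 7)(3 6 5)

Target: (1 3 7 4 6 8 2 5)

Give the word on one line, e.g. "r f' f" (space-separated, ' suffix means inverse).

  after f': (1 8 4)(2 7)(3 5 6)
  after f': (1 4 8)(3 6 5)
  after r: (1 6 2 4)(3 5 7 8)
  after r: (1 5 8 7)(2 6 4 3)
  after f: (1 3 7 4 6 8 2 5)

f' f' r r f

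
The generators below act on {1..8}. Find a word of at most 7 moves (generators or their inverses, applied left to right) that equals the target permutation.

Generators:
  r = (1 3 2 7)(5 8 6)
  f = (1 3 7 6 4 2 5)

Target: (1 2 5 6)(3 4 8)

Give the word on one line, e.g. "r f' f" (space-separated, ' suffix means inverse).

f f r f' f'

  after f: (1 3 7 6 4 2 5)
  after f: (1 7 4 5 3 6 2)
  after r: (2 3 5)(4 8 6 7)
  after f': (1 5 4 8 7 6 3 2)
  after f': (1 2 5 6)(3 4 8)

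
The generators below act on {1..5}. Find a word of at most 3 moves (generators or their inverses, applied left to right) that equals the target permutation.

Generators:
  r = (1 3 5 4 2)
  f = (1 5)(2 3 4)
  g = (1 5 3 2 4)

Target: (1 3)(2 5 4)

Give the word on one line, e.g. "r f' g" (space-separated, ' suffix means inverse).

r' g f'

  after r': (1 2 4 5 3)
  after g: (1 4 3 5 2)
  after f': (1 3)(2 5 4)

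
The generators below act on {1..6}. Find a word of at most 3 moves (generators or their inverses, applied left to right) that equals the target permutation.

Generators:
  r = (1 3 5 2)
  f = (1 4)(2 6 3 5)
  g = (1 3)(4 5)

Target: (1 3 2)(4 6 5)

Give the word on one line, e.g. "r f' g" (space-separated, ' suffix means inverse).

f' g f'

  after f': (1 4)(2 5 3 6)
  after g: (1 5)(2 4 3 6)
  after f': (1 3 2)(4 6 5)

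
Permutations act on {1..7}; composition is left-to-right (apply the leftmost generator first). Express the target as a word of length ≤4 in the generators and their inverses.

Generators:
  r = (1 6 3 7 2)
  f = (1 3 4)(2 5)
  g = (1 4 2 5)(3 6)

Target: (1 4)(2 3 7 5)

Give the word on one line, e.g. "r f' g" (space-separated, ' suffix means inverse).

  after g': (1 5 2 4)(3 6)
  after g': (1 2)(4 5)
  after r: (2 6 3 7)(4 5)
  after g: (1 4)(2 3 7 5)

g' g' r g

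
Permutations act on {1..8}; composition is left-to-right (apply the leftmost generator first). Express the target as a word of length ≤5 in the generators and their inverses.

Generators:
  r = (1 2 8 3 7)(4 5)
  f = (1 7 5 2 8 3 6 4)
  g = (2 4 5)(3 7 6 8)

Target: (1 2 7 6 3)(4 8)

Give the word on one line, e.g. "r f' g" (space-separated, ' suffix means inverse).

  after f: (1 7 5 2 8 3 6 4)
  after f: (1 5 8 6)(2 3 4 7)
  after r: (1 4)(2 7 8 6)(3 5)
  after r: (1 5 7 3 4 2)(6 8)
  after f: (1 2 7 6 3)(4 8)

f f r r f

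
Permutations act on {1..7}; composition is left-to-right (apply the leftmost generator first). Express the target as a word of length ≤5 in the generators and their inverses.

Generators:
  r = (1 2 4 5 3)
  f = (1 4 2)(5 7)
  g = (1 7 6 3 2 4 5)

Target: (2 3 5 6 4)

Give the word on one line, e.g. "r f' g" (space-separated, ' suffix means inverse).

g r' g'

  after g: (1 7 6 3 2 4 5)
  after r': (1 7 6 5 3)
  after g': (2 3 5 6 4)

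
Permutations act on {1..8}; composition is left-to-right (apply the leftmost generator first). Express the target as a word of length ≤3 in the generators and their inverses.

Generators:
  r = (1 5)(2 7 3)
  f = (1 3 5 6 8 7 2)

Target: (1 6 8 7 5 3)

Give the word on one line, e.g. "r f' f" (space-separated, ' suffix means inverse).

r f

  after r: (1 5)(2 7 3)
  after f: (1 6 8 7 5 3)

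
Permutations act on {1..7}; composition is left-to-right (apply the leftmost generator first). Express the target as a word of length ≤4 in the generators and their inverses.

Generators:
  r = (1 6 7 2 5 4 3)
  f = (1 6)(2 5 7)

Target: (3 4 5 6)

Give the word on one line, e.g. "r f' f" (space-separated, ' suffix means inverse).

  after f: (1 6)(2 5 7)
  after r': (3 4 5 6)

f r'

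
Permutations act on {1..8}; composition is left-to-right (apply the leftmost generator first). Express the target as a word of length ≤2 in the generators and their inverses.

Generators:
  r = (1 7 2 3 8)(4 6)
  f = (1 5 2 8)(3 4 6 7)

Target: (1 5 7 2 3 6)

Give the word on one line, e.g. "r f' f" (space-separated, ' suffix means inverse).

  after f: (1 5 2 8)(3 4 6 7)
  after r': (1 5 7 2 3 6)

f r'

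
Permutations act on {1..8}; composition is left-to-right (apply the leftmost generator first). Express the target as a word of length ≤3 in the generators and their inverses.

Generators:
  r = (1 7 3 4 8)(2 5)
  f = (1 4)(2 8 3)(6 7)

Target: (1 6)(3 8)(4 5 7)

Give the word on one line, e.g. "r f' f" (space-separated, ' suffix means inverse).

  after r: (1 7 3 4 8)(2 5)
  after f': (1 6 7 8 4 2 5 3)
  after r': (1 6)(3 8)(4 5 7)

r f' r'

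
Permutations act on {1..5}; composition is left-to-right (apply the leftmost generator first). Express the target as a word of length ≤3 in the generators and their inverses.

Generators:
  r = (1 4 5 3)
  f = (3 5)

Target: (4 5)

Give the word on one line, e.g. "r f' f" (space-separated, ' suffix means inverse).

r f r'

  after r: (1 4 5 3)
  after f: (1 4 3)
  after r': (4 5)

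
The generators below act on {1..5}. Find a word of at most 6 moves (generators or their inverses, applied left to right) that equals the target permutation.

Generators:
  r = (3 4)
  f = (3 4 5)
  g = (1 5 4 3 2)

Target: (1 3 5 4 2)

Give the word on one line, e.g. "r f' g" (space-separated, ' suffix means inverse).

r' g f' r

  after r': (3 4)
  after g: (1 5 4 2)
  after f': (1 4 2)(3 5)
  after r: (1 3 5 4 2)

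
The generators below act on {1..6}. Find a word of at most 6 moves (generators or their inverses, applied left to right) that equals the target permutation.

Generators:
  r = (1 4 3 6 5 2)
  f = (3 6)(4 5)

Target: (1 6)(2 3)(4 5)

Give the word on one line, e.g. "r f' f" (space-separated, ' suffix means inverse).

r' r' r' f' f'

  after r': (1 2 5 6 3 4)
  after r': (1 5 3)(2 6 4)
  after r': (1 6)(2 3)(4 5)
  after f': (1 3 2 6)
  after f': (1 6)(2 3)(4 5)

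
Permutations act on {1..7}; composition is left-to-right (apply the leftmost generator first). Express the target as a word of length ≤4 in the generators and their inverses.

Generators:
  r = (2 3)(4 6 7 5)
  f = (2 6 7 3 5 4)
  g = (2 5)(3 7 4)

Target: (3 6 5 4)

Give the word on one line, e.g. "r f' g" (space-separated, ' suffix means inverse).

f f r g'

  after f: (2 6 7 3 5 4)
  after f: (2 7 5)(3 4 6)
  after r: (2 5 3 6)(4 7)
  after g': (3 6 5 4)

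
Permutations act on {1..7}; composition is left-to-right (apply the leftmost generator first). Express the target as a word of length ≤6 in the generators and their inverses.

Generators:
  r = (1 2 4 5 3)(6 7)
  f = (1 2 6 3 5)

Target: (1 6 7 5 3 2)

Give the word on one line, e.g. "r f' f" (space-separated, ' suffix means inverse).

  after r': (1 3 5 4 2)(6 7)
  after f': (1 6 7 2 5 4)
  after r: (1 7 4 2 3)
  after r: (1 6 7 5 3 2)

r' f' r r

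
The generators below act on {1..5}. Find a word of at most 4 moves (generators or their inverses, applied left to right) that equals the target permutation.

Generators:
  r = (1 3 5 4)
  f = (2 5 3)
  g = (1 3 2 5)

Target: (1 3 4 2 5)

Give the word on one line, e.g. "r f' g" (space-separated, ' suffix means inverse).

r' r' f

  after r': (1 4 5 3)
  after r': (1 5)(3 4)
  after f: (1 3 4 2 5)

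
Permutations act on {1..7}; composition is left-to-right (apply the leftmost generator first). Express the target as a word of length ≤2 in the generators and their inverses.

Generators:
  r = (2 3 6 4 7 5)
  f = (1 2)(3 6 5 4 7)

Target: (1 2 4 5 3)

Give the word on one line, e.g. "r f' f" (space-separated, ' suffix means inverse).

  after r': (2 5 7 4 6 3)
  after f: (1 2 4 5 3)

r' f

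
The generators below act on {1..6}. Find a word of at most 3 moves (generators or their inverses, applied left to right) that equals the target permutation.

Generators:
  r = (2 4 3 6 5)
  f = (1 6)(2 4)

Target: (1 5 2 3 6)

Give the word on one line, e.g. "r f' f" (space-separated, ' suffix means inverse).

f' r

  after f': (1 6)(2 4)
  after r: (1 5 2 3 6)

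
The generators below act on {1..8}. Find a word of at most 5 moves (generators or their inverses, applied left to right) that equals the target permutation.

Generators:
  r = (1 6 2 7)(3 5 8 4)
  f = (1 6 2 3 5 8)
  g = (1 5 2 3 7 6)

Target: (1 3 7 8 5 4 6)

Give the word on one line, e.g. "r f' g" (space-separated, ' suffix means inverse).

r g f' r' r'

  after r: (1 6 2 7)(3 5 8 4)
  after g: (2 6 3)(4 7 5 8)
  after f': (1 8 4 7 3 6 2)
  after r': (1 5 3)(2 7 4)
  after r': (1 3 7 8 5 4 6)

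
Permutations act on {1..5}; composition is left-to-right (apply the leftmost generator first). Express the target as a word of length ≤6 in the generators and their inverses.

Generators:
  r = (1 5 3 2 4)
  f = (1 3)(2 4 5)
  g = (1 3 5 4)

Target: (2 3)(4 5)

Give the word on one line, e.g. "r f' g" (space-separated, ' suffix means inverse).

  after g': (1 4 5 3)
  after r: (2 4 3 5)
  after g': (1 4)(2 5)
  after r: (2 3)(4 5)

g' r g' r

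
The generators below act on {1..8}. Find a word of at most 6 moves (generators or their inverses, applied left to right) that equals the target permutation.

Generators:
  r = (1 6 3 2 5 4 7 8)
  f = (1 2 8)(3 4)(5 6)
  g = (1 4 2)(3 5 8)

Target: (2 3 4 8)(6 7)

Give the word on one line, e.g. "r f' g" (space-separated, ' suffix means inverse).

r' g r f'

  after r': (1 8 7 4 5 2 3 6)
  after g: (1 3 6 4 8 7 2 5)
  after r: (1 2 4)(5 6 7)
  after f': (2 3 4 8)(6 7)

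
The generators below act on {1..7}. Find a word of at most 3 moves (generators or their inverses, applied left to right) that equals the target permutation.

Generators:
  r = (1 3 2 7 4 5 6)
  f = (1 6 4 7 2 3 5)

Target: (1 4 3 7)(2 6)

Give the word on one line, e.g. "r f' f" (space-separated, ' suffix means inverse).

f r' r'

  after f: (1 6 4 7 2 3 5)
  after r': (1 5 6 7 3 4 2)
  after r': (1 4 3 7)(2 6)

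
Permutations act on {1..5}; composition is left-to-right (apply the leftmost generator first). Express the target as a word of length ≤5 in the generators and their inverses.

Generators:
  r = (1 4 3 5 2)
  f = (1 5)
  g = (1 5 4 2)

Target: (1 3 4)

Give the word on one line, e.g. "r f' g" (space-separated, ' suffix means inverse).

  after r: (1 4 3 5 2)
  after f': (1 4 3)(2 5)
  after r: (1 3 4 5)
  after f': (1 3 4)

r f' r f'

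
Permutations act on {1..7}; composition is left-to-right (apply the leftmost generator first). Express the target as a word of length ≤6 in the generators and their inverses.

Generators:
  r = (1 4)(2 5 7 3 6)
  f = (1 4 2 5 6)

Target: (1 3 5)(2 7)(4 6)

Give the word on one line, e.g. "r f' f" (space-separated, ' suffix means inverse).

f' f' f' r' r'

  after f': (1 6 5 2 4)
  after f': (1 5 4 6 2)
  after f': (1 2 6 4 5)
  after r': (1 6)(2 3 7 5 4)
  after r': (1 3 5)(2 7)(4 6)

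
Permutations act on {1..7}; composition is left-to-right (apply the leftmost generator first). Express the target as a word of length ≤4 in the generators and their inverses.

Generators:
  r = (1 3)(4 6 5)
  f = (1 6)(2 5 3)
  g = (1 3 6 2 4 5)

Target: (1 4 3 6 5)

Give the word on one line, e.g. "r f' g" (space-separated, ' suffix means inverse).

  after g: (1 3 6 2 4 5)
  after f: (1 2 4 3)(5 6)
  after g': (1 6 4)(3 5)
  after r': (1 4 3 6 5)

g f g' r'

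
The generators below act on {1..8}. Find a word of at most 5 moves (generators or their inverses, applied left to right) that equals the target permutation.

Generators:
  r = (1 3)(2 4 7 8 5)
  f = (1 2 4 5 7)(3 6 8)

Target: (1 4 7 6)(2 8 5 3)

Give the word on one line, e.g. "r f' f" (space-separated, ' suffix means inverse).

  after r: (1 3)(2 4 7 8 5)
  after f': (1 8 4 5)(3 7 6)
  after r: (1 5 3 8 7 6)(2 4)
  after r: (1 2 7 6 3 5)
  after r: (1 4 7 6)(2 8 5 3)

r f' r r r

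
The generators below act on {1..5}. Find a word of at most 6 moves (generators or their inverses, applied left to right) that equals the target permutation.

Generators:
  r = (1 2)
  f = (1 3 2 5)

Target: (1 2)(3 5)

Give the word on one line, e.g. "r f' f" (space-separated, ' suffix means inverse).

  after f: (1 3 2 5)
  after r': (1 3)(2 5)
  after f': (3 5)
  after r: (1 2)(3 5)

f r' f' r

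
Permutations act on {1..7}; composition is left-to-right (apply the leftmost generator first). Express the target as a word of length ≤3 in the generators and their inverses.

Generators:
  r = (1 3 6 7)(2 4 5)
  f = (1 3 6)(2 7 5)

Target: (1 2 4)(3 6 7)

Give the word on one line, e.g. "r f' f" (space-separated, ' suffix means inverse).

  after r': (1 7 6 3)(2 5 4)
  after f: (1 5 4 7)
  after r: (1 2 4)(3 6 7)

r' f r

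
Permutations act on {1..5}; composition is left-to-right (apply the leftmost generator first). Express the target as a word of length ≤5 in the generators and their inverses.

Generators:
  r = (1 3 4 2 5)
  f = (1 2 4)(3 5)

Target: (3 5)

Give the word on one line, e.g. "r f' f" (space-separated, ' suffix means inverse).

f f f

  after f: (1 2 4)(3 5)
  after f: (1 4 2)
  after f: (3 5)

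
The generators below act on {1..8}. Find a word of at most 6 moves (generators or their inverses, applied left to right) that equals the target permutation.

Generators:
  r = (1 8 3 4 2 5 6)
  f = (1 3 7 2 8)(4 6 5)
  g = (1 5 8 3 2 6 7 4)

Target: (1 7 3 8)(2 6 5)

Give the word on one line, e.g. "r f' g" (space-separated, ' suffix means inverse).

  after g': (1 4 7 6 2 3 8 5)
  after r': (1 3)(2 8)(4 7 5 6)
  after f: (1 7 4 2)
  after r': (1 7 3 8)(2 6 5)

g' r' f r'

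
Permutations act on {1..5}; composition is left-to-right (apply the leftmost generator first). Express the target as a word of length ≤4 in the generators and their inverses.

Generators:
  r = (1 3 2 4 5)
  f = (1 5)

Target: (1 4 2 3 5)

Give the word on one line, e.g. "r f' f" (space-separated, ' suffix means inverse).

f r' f

  after f: (1 5)
  after r': (1 4 2 3)
  after f: (1 4 2 3 5)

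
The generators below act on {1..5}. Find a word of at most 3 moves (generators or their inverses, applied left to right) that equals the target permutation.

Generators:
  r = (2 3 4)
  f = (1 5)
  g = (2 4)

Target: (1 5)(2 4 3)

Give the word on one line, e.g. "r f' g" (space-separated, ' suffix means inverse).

r' f'

  after r': (2 4 3)
  after f': (1 5)(2 4 3)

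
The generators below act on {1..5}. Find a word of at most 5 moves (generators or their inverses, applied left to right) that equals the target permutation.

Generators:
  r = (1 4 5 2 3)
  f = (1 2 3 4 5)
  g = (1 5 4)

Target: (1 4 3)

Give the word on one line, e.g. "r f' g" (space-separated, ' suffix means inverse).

r g g r'

  after r: (1 4 5 2 3)
  after g: (2 3 5)
  after g: (1 5 2 3 4)
  after r': (1 4 3)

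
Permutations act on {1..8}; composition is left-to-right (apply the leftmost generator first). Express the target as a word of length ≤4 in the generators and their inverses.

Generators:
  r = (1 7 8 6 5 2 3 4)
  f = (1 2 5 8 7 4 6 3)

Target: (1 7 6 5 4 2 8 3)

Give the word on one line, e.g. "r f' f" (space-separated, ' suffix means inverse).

  after r: (1 7 8 6 5 2 3 4)
  after f': (1 8 4 3 7 5)(2 6)
  after r': (1 7 6 5 4 2 8 3)

r f' r'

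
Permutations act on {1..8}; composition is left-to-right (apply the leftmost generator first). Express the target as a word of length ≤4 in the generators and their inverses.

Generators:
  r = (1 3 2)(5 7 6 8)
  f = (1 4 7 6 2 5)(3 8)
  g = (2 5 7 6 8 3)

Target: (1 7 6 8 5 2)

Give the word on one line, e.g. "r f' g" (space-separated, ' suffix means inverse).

  after r': (1 2 3)(5 8 6 7)
  after g: (1 5 3)
  after r: (1 7 6 8 5 2)

r' g r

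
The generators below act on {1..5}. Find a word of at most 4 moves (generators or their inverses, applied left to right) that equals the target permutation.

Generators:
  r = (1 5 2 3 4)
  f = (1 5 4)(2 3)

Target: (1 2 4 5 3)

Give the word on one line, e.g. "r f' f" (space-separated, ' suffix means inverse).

r' r' r'

  after r': (1 4 3 2 5)
  after r': (1 3 5 4 2)
  after r': (1 2 4 5 3)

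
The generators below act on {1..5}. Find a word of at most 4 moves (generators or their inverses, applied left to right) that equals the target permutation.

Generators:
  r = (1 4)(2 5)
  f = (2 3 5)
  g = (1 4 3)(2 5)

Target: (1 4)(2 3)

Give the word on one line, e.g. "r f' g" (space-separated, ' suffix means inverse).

  after f: (2 3 5)
  after r': (1 4)(2 3)

f r'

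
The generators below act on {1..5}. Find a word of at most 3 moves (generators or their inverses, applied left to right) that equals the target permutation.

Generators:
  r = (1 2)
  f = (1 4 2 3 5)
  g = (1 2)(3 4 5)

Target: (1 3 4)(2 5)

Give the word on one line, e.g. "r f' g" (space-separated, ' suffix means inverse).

f g'

  after f: (1 4 2 3 5)
  after g': (1 3 4)(2 5)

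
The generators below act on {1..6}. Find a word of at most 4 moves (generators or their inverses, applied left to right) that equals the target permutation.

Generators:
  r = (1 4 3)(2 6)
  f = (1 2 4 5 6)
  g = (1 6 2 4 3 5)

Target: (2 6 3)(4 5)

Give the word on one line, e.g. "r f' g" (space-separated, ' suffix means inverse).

r g r

  after r: (1 4 3)(2 6)
  after g: (1 3 6 4 5)
  after r: (2 6 3)(4 5)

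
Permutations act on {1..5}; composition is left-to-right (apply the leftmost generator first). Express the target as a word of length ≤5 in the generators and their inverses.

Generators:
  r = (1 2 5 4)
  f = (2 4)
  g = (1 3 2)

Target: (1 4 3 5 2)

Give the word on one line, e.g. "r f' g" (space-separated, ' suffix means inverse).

  after g: (1 3 2)
  after f': (1 3 4 2)
  after g: (1 2 3 4)
  after g: (3 4)
  after r': (1 4 3 5 2)

g f' g g r'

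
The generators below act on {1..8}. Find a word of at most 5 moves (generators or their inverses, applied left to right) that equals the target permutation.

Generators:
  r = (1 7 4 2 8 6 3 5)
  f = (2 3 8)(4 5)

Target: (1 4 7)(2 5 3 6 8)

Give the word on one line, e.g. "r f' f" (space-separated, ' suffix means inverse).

  after r': (1 5 3 6 8 2 4 7)
  after f: (1 4 7)(2 5 8 3 6)
  after f: (1 5 2 4 7)(3 6)
  after f: (1 4 7)(2 5 3 6 8)

r' f f f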